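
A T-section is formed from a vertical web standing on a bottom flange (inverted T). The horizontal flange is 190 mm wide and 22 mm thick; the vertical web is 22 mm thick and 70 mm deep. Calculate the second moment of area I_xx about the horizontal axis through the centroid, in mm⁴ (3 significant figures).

Decompose the section into non-overlapping parts with the origin at the bottom-left of its bounding rectangle.
Flange: 190 × 22, A = 4 180 mm², y = 11 mm, Ī = 168 593 mm⁴.
Web: 22 × 70, A = 1 540 mm², y = 57 mm, Ī = 628 833 mm⁴.
Centroid: ȳ = ΣA·y / ΣA = 23.385 mm.
Transfer each piece to the horizontal axis through the centroid using Ī + A·d² with d = y − 23.385:
  flange: d = -12.385 mm → contributes +809 716 mm⁴
  web: d = 33.615 mm → contributes +2 369 024 mm⁴
Total I = 3 178 741 mm⁴.

I_xx ≈ 3.18 × 10⁶ mm⁴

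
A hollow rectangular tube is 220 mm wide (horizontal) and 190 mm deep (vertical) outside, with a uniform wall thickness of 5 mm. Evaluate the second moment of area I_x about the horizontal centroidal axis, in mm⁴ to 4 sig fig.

I_x ≈ 2.369 × 10⁷ mm⁴

Split into non-overlapping primitives; take the origin at the lower-left of the bounding box.
Outer rectangle: 220 × 190, A = 41 800 mm², y = 95 mm, Ī = 125 748 333 mm⁴.
Inner void (subtracted): 210 × 180, A = 37 800 mm², y = 95 mm, Ī = 102 060 000 mm⁴.
By symmetry the centroid is at mid-height, ȳ = 95 mm.
All pieces are centred on the horizontal centroidal axis, so I = ΣĪ (holes subtracted) = 23 688 333 mm⁴.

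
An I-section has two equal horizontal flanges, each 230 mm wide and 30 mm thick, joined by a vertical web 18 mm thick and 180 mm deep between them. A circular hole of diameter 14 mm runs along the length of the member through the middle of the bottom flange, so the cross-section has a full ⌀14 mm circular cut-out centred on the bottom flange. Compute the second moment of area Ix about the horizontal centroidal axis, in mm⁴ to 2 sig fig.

Treat the section as a set of non-overlapping primitives; coordinates are from the bounding-box lower-left.
Bottom flange: 230 × 30, A = 6 900 mm², y = 15 mm, Ī = 517 500 mm⁴.
Web: 18 × 180, A = 3 240 mm², y = 120 mm, Ī = 8 748 000 mm⁴.
Top flange: 230 × 30, A = 6 900 mm², y = 225 mm, Ī = 517 500 mm⁴.
Hole (subtracted): ⌀14, A = 153.9 mm², y = 15 mm, Ī = 1 886 mm⁴.
Centroid: ȳ = ΣA·y / ΣA = 121 mm.
Transfer each piece to the horizontal centroidal axis using Ī + A·d² with d = y − 121:
  bottom flange: d = -106 mm → contributes +77 983 318 mm⁴
  web: d = -0.9572 mm → contributes +8 750 969 mm⁴
  top flange: d = 104 mm → contributes +75 209 326 mm⁴
  hole: d = -106 mm → contributes −1 730 137 mm⁴
Total I = 160 213 476 mm⁴.

Ix ≈ 1.6 × 10⁸ mm⁴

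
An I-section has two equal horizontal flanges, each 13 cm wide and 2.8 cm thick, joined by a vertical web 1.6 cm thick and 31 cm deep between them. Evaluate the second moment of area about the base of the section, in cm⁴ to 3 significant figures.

I_base ≈ 6.58 × 10⁴ cm⁴

Decompose the section into non-overlapping parts with the origin at the bottom-left of its bounding rectangle.
Bottom flange: 13 × 2.8, A = 36.4 cm², y = 1.4 cm, Ī = 23.781 cm⁴.
Web: 1.6 × 31, A = 49.6 cm², y = 18.3 cm, Ī = 3972.1 cm⁴.
Top flange: 13 × 2.8, A = 36.4 cm², y = 35.2 cm, Ī = 23.781 cm⁴.
Transfer each piece to a horizontal axis along the bottom face using Ī + A·d² with d = y − 0:
  bottom flange: d = 1.4 cm → contributes +95.125 cm⁴
  web: d = 18.3 cm → contributes +20 583 cm⁴
  top flange: d = 35.2 cm → contributes +45 125 cm⁴
Total I = 65 803 cm⁴.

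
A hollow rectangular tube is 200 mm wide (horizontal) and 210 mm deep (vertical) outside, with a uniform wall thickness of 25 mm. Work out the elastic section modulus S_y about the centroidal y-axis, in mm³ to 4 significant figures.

Split into non-overlapping primitives; take the origin at the lower-left of the bounding box.
Outer rectangle: 200 × 210, A = 42 000 mm², x = 100 mm, Ī = 140 000 000 mm⁴.
Inner void (subtracted): 150 × 160, A = 24 000 mm², x = 100 mm, Ī = 45 000 000 mm⁴.
By symmetry the centroid is at mid-width, x̄ = 100 mm.
All pieces are centred on the centroidal y-axis, so I = ΣĪ (holes subtracted) = 95 000 000 mm⁴.
Extreme fibre distance c = 100 mm; S = I/c = 950 000 mm³.

S_y ≈ 9.500 × 10⁵ mm³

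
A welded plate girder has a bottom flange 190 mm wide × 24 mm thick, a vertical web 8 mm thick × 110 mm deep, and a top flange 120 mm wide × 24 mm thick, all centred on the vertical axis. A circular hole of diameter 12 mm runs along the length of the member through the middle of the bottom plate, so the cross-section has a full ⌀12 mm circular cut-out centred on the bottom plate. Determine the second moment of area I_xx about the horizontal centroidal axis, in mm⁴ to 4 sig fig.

I_xx ≈ 3.279 × 10⁷ mm⁴

Break the section into simple shapes (no overlaps), measuring from the bottom-left corner of the bounding box.
Bottom plate: 190 × 24, A = 4 560 mm², y = 12 mm, Ī = 218 880 mm⁴.
Web plate: 8 × 110, A = 880 mm², y = 79 mm, Ī = 887 333 mm⁴.
Top plate: 120 × 24, A = 2 880 mm², y = 146 mm, Ī = 138 240 mm⁴.
Hole (subtracted): ⌀12, A = 113.097 mm², y = 12 mm, Ī = 1017.88 mm⁴.
Centroid: ȳ = ΣA·y / ΣA = 66.208 mm.
Transfer each piece to the horizontal centroidal axis using Ī + A·d² with d = y − 66.208:
  bottom plate: d = -54.208 mm → contributes +13 618 486 mm⁴
  web plate: d = 12.792 mm → contributes +1 031 332 mm⁴
  top plate: d = 79.792 mm → contributes +18 474 506 mm⁴
  hole: d = -54.208 mm → contributes −333 356 mm⁴
Total I = 32 790 968 mm⁴.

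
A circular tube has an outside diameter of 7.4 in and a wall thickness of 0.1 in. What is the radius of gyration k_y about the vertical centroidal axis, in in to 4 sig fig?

k_y ≈ 2.581 in

Decompose the section into non-overlapping parts with the origin at the bottom-left of its bounding rectangle.
Outer circle: ⌀7.4, A = 43.0084 in², x = 3.7 in, Ī = 147.196 in⁴.
Bore (subtracted): ⌀7.2, A = 40.715 in², x = 3.7 in, Ī = 131.917 in⁴.
By symmetry the centroid is at mid-width, x̄ = 3.7 in.
All pieces are centred on the vertical centroidal axis, so I = ΣĪ (holes subtracted) = 15.2795 in⁴.
Radius of gyration: k = √(I/A) = √(15.2795 / 2.29336) = 2.58118 in.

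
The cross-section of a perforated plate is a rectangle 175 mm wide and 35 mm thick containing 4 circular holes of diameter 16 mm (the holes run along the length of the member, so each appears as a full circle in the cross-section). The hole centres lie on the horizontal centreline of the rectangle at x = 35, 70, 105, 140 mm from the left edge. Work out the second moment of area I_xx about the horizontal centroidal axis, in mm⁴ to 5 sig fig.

I_xx ≈ 6.1239 × 10⁵ mm⁴

Treat the section as a set of non-overlapping primitives; coordinates are from the bounding-box lower-left.
Plate: 175 × 35, A = 6 125 mm², y = 17.5 mm, Ī = 625260.4 mm⁴.
Hole 1 (subtracted): ⌀16, A = 201.0619 mm², y = 17.5 mm, Ī = 3216.991 mm⁴.
Hole 2 (subtracted): ⌀16, A = 201.0619 mm², y = 17.5 mm, Ī = 3216.991 mm⁴.
Hole 3 (subtracted): ⌀16, A = 201.0619 mm², y = 17.5 mm, Ī = 3216.991 mm⁴.
Hole 4 (subtracted): ⌀16, A = 201.0619 mm², y = 17.5 mm, Ī = 3216.991 mm⁴.
By symmetry the centroid is at mid-height, ȳ = 17.5 mm.
All pieces are centred on the horizontal centroidal axis, so I = ΣĪ (holes subtracted) = 612392.5 mm⁴.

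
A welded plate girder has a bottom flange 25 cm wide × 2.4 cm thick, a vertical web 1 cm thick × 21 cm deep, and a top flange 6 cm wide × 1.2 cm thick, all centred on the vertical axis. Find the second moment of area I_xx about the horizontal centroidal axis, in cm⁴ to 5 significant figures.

I_xx ≈ 5514.4 cm⁴

Split into non-overlapping primitives; take the origin at the lower-left of the bounding box.
Bottom plate: 25 × 2.4, A = 60 cm², y = 1.2 cm, Ī = 28.8 cm⁴.
Web plate: 1 × 21, A = 21 cm², y = 12.9 cm, Ī = 771.75 cm⁴.
Top plate: 6 × 1.2, A = 7.2 cm², y = 24 cm, Ī = 0.864 cm⁴.
Centroid: ȳ = ΣA·y / ΣA = 5.846939 cm.
Transfer each piece to the horizontal centroidal axis using Ī + A·d² with d = y − 5.846939:
  bottom plate: d = -4.646939 cm → contributes +1324.442 cm⁴
  web plate: d = 7.053061 cm → contributes +1816.409 cm⁴
  top plate: d = 18.15306 cm → contributes +2373.506 cm⁴
Total I = 5514.358 cm⁴.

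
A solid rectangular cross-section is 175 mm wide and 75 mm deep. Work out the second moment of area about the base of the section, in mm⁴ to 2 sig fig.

I_base ≈ 2.5 × 10⁷ mm⁴

The section: 175 × 75, A = 13 125 mm², y = 37.5 mm, Ī = 6 152 344 mm⁴.
Transfer it to the bottom edge using Ī + A·d² with d = y − 0:
  the section: d = 37.5 mm → contributes +24 609 375 mm⁴
Total I = 24 609 375 mm⁴.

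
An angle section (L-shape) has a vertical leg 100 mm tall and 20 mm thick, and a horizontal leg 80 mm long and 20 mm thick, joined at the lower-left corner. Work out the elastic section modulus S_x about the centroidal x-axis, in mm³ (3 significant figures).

S_x ≈ 4.47 × 10⁴ mm³

Split into non-overlapping primitives; take the origin at the lower-left of the bounding box.
Vertical leg: 20 × 100, A = 2 000 mm², y = 50 mm, Ī = 1 666 667 mm⁴.
Horizontal leg (remainder): 60 × 20, A = 1 200 mm², y = 10 mm, Ī = 40 000 mm⁴.
Centroid: ȳ = ΣA·y / ΣA = 35 mm.
Transfer each piece to the centroidal x-axis using Ī + A·d² with d = y − 35:
  vertical leg: d = 15 mm → contributes +2 116 667 mm⁴
  horizontal leg (remainder): d = -25 mm → contributes +790 000 mm⁴
Total I = 2 906 667 mm⁴.
Extreme fibre distance c = 65 mm; S = I/c = 44 718 mm³.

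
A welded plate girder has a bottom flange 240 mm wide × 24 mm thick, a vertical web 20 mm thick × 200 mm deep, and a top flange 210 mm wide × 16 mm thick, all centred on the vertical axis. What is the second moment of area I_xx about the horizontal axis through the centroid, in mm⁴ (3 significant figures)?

I_xx ≈ 1.19 × 10⁸ mm⁴

Break the section into simple shapes (no overlaps), measuring from the bottom-left corner of the bounding box.
Bottom plate: 240 × 24, A = 5 760 mm², y = 12 mm, Ī = 276 480 mm⁴.
Web plate: 20 × 200, A = 4 000 mm², y = 124 mm, Ī = 13 333 333 mm⁴.
Top plate: 210 × 16, A = 3 360 mm², y = 232 mm, Ī = 71 680 mm⁴.
Centroid: ȳ = ΣA·y / ΣA = 102.49 mm.
Transfer each piece to the horizontal axis through the centroid using Ī + A·d² with d = y − 102.49:
  bottom plate: d = -90.488 mm → contributes +47 439 607 mm⁴
  web plate: d = 21.512 mm → contributes +15 184 431 mm⁴
  top plate: d = 129.51 mm → contributes +56 430 333 mm⁴
Total I = 119 054 371 mm⁴.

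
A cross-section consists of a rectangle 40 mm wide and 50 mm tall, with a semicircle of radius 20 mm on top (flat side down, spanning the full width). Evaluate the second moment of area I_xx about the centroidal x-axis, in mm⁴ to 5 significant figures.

I_xx ≈ 9.7042 × 10⁵ mm⁴

Break the section into simple shapes (no overlaps), measuring from the bottom-left corner of the bounding box.
Rectangular body: 40 × 50, A = 2 000 mm², y = 25 mm, Ī = 416666.7 mm⁴.
Semicircular cap: semicircle r = 20, A = 628.3185 mm², y = 58.48826 mm, Ī = 17561.11 mm⁴.
Centroid: ȳ = ΣA·y / ΣA = 33.00561 mm.
Transfer each piece to the centroidal x-axis using Ī + A·d² with d = y − 33.00561:
  rectangular body: d = -8.005611 mm → contributes +544846.3 mm⁴
  semicircular cap: d = 25.48265 mm → contributes +425569.5 mm⁴
Total I = 970415.8 mm⁴.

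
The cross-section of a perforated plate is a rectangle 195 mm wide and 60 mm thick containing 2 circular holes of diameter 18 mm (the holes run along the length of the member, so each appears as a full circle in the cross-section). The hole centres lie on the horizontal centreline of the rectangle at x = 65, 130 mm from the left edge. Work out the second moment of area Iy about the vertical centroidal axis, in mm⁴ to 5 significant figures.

Decompose the section into non-overlapping parts with the origin at the bottom-left of its bounding rectangle.
Plate: 195 × 60, A = 11 700 mm², x = 97.5 mm, Ī = 37 074 375 mm⁴.
Hole 1 (subtracted): ⌀18, A = 254.469 mm², x = 65 mm, Ī = 5152.997 mm⁴.
Hole 2 (subtracted): ⌀18, A = 254.469 mm², x = 130 mm, Ī = 5152.997 mm⁴.
By symmetry the centroid is at mid-width, x̄ = 97.5 mm.
Transfer each piece to the vertical centroidal axis using Ī + A·d² with d = x − 97.5:
  plate: d = 0 mm → contributes +37 074 375 mm⁴
  hole 1: d = -32.5 mm → contributes −273935.9 mm⁴
  hole 2: d = 32.5 mm → contributes −273935.9 mm⁴
Total I = 36 526 503 mm⁴.

Iy ≈ 3.6527 × 10⁷ mm⁴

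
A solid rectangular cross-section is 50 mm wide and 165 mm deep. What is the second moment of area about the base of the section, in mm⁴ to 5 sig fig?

I_base ≈ 7.4869 × 10⁷ mm⁴

The section: 50 × 165, A = 8 250 mm², y = 82.5 mm, Ī = 18 717 188 mm⁴.
Transfer it to the base of the section using Ī + A·d² with d = y − 0:
  the section: d = 82.5 mm → contributes +74 868 750 mm⁴
Total I = 74 868 750 mm⁴.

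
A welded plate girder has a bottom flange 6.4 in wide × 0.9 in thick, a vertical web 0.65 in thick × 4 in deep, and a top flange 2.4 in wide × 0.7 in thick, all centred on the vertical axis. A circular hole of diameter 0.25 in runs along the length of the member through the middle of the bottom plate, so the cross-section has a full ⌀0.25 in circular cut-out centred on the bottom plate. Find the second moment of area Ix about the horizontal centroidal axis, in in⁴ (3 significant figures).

Ix ≈ 37.4 in⁴

Break the section into simple shapes (no overlaps), measuring from the bottom-left corner of the bounding box.
Bottom plate: 6.4 × 0.9, A = 5.76 in², y = 0.45 in, Ī = 0.3888 in⁴.
Web plate: 0.65 × 4, A = 2.6 in², y = 2.9 in, Ī = 3.4667 in⁴.
Top plate: 2.4 × 0.7, A = 1.68 in², y = 5.25 in, Ī = 0.0686 in⁴.
Hole (subtracted): ⌀0.25, A = 0.049087 in², y = 0.45 in, Ī = 0.00019175 in⁴.
Centroid: ȳ = ΣA·y / ΣA = 1.8947 in.
Transfer each piece to the horizontal centroidal axis using Ī + A·d² with d = y − 1.8947:
  bottom plate: d = -1.4447 in → contributes +12.411 in⁴
  web plate: d = 1.0053 in → contributes +6.0942 in⁴
  top plate: d = 3.3553 in → contributes +18.982 in⁴
  hole: d = -1.4447 in → contributes −0.10265 in⁴
Total I = 37.385 in⁴.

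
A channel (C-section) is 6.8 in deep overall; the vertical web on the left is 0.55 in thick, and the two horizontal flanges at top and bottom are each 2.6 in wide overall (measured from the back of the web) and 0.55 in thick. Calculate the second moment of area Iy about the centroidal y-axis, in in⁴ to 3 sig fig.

Decompose the section into non-overlapping parts with the origin at the bottom-left of its bounding rectangle.
Web: 0.55 × 6.8, A = 3.74 in², x = 0.275 in, Ī = 0.094279 in⁴.
Top flange (beyond web): 2.05 × 0.55, A = 1.1275 in², x = 1.575 in, Ī = 0.39486 in⁴.
Bottom flange (beyond web): 2.05 × 0.55, A = 1.1275 in², x = 1.575 in, Ī = 0.39486 in⁴.
Centroid: x̄ = ΣA·x / ΣA = 0.76399 in.
Transfer each piece to the centroidal y-axis using Ī + A·d² with d = x − 0.76399:
  web: d = -0.48899 in → contributes +0.98856 in⁴
  top flange (beyond web): d = 0.81101 in → contributes +1.1365 in⁴
  bottom flange (beyond web): d = 0.81101 in → contributes +1.1365 in⁴
Total I = 3.2615 in⁴.

Iy ≈ 3.26 in⁴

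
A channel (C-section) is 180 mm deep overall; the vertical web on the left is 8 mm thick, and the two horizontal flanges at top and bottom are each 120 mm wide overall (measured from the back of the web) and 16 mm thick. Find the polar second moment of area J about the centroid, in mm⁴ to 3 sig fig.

J ≈ 3.55 × 10⁷ mm⁴

Break the section into simple shapes (no overlaps), measuring from the bottom-left corner of the bounding box.
Web: 8 × 180, A = 1 440 mm², y = 90 mm, Ī = 3 888 000 mm⁴.
Top flange (beyond web): 112 × 16, A = 1 792 mm², y = 172 mm, Ī = 38 229 mm⁴.
Bottom flange (beyond web): 112 × 16, A = 1 792 mm², y = 8 mm, Ī = 38 229 mm⁴.
By symmetry the centroid is at mid-height, ȳ = 90 mm.
Transfer each piece to the centroidal x-axis using Ī + A·d² with d = y − 90:
  web: d = 0 mm → contributes +3 888 000 mm⁴
  top flange (beyond web): d = 82 mm → contributes +12 087 637 mm⁴
  bottom flange (beyond web): d = -82 mm → contributes +12 087 637 mm⁴
Total I = 28 063 275 mm⁴.
For the y-axis: x̄ = 46.803 mm.
Repeating about the centroidal y-axis gives I_y = 7 452 295 mm⁴.
Polar second moment: J = I_x + I_y = 35 515 569 mm⁴.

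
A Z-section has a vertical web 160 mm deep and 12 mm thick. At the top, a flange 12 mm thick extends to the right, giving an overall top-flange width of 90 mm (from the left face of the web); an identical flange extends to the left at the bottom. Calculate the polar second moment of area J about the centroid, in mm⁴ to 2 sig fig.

J ≈ 1.9 × 10⁷ mm⁴

Decompose the section into non-overlapping parts with the origin at the bottom-left of its bounding rectangle.
Web: 12 × 160, A = 1 920 mm², y = 80 mm, Ī = 4 096 000 mm⁴.
Top flange (beyond web): 78 × 12, A = 936 mm², y = 154 mm, Ī = 11 232 mm⁴.
Bottom flange (beyond web): 78 × 12, A = 936 mm², y = 6 mm, Ī = 11 232 mm⁴.
Centroid: ȳ = ΣA·y / ΣA = 80 mm.
Transfer each piece to the centroidal x-axis using Ī + A·d² with d = y − 80:
  web: d = 0 mm → contributes +4 096 000 mm⁴
  top flange (beyond web): d = 74 mm → contributes +5 136 768 mm⁴
  bottom flange (beyond web): d = -74 mm → contributes +5 136 768 mm⁴
Total I = 14 369 536 mm⁴.
For the y-axis: x̄ = 84 mm.
Repeating about the centroidal y-axis gives I_y = 4 762 944 mm⁴.
Polar second moment: J = I_x + I_y = 19 132 480 mm⁴.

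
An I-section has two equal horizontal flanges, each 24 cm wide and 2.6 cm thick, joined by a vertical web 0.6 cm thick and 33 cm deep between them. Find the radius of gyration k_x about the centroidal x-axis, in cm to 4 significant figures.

Break the section into simple shapes (no overlaps), measuring from the bottom-left corner of the bounding box.
Bottom flange: 24 × 2.6, A = 62.4 cm², y = 1.3 cm, Ī = 35.152 cm⁴.
Web: 0.6 × 33, A = 19.8 cm², y = 19.1 cm, Ī = 1796.85 cm⁴.
Top flange: 24 × 2.6, A = 62.4 cm², y = 36.9 cm, Ī = 35.152 cm⁴.
By symmetry the centroid is at mid-height, ȳ = 19.1 cm.
Transfer each piece to the centroidal x-axis using Ī + A·d² with d = y − 19.1:
  bottom flange: d = -17.8 cm → contributes +19 806 cm⁴
  web: d = 0 cm → contributes +1796.85 cm⁴
  top flange: d = 17.8 cm → contributes +19 806 cm⁴
Total I = 41408.8 cm⁴.
Radius of gyration: k = √(I/A) = √(41408.8 / 144.6) = 16.9224 cm.

k_x ≈ 16.92 cm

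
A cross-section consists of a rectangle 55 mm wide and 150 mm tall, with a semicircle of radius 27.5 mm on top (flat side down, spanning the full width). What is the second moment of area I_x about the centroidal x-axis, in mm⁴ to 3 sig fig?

Break the section into simple shapes (no overlaps), measuring from the bottom-left corner of the bounding box.
Rectangular body: 55 × 150, A = 8 250 mm², y = 75 mm, Ī = 15 468 750 mm⁴.
Semicircular cap: semicircle r = 27.5, A = 1187.9 mm², y = 161.67 mm, Ī = 62 772 mm⁴.
Centroid: ȳ = ΣA·y / ΣA = 85.909 mm.
Transfer each piece to the centroidal x-axis using Ī + A·d² with d = y − 85.909:
  rectangular body: d = -10.909 mm → contributes +16 450 551 mm⁴
  semicircular cap: d = 75.762 mm → contributes +6 881 326 mm⁴
Total I = 23 331 877 mm⁴.

I_x ≈ 2.33 × 10⁷ mm⁴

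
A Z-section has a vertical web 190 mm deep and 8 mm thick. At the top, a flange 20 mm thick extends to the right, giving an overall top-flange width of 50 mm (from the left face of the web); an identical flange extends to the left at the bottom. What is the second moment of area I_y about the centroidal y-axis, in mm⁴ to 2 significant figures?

Treat the section as a set of non-overlapping primitives; coordinates are from the bounding-box lower-left.
Web: 8 × 190, A = 1 520 mm², x = 46 mm, Ī = 8 107 mm⁴.
Top flange (beyond web): 42 × 20, A = 840 mm², x = 71 mm, Ī = 123 480 mm⁴.
Bottom flange (beyond web): 42 × 20, A = 840 mm², x = 21 mm, Ī = 123 480 mm⁴.
Centroid: x̄ = ΣA·x / ΣA = 46 mm.
Transfer each piece to the centroidal y-axis using Ī + A·d² with d = x − 46:
  web: d = 0 mm → contributes +8 107 mm⁴
  top flange (beyond web): d = 25 mm → contributes +648 480 mm⁴
  bottom flange (beyond web): d = -25 mm → contributes +648 480 mm⁴
Total I = 1 305 067 mm⁴.

I_y ≈ 1.3 × 10⁶ mm⁴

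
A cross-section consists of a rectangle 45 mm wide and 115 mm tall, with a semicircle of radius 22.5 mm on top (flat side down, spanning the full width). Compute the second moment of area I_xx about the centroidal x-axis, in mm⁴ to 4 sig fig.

Treat the section as a set of non-overlapping primitives; coordinates are from the bounding-box lower-left.
Rectangular body: 45 × 115, A = 5 175 mm², y = 57.5 mm, Ī = 5 703 281 mm⁴.
Semicircular cap: semicircle r = 22.5, A = 795.216 mm², y = 124.549 mm, Ī = 28129.5 mm⁴.
Centroid: ȳ = ΣA·y / ΣA = 66.4308 mm.
Transfer each piece to the centroidal x-axis using Ī + A·d² with d = y − 66.4308:
  rectangular body: d = -8.93077 mm → contributes +6 116 033 mm⁴
  semicircular cap: d = 58.1185 mm → contributes +2 714 179 mm⁴
Total I = 8 830 212 mm⁴.

I_xx ≈ 8.830 × 10⁶ mm⁴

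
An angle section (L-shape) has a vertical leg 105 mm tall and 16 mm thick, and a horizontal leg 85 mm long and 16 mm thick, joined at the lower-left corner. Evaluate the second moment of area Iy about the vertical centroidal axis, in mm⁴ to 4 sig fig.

Split into non-overlapping primitives; take the origin at the lower-left of the bounding box.
Vertical leg: 16 × 105, A = 1 680 mm², x = 8 mm, Ī = 35 840 mm⁴.
Horizontal leg (remainder): 69 × 16, A = 1 104 mm², x = 50.5 mm, Ī = 438 012 mm⁴.
Centroid: x̄ = ΣA·x / ΣA = 24.8534 mm.
Transfer each piece to the vertical centroidal axis using Ī + A·d² with d = x − 24.8534:
  vertical leg: d = -16.8534 mm → contributes +513 025 mm⁴
  horizontal leg (remainder): d = 25.6466 mm → contributes +1 164 163 mm⁴
Total I = 1 677 188 mm⁴.

Iy ≈ 1.677 × 10⁶ mm⁴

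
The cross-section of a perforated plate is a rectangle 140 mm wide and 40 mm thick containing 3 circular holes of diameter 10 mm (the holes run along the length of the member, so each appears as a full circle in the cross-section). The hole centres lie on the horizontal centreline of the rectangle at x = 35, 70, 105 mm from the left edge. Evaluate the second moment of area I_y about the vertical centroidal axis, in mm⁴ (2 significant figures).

Treat the section as a set of non-overlapping primitives; coordinates are from the bounding-box lower-left.
Plate: 140 × 40, A = 5 600 mm², x = 70 mm, Ī = 9 146 667 mm⁴.
Hole 1 (subtracted): ⌀10, A = 78.54 mm², x = 35 mm, Ī = 490.9 mm⁴.
Hole 2 (subtracted): ⌀10, A = 78.54 mm², x = 70 mm, Ī = 490.9 mm⁴.
Hole 3 (subtracted): ⌀10, A = 78.54 mm², x = 105 mm, Ī = 490.9 mm⁴.
By symmetry the centroid is at mid-width, x̄ = 70 mm.
Transfer each piece to the vertical centroidal axis using Ī + A·d² with d = x − 70:
  plate: d = 0 mm → contributes +9 146 667 mm⁴
  hole 1: d = -35 mm → contributes −96 702 mm⁴
  hole 2: d = 0 mm → contributes −490.9 mm⁴
  hole 3: d = 35 mm → contributes −96 702 mm⁴
Total I = 8 952 771 mm⁴.

I_y ≈ 9.0 × 10⁶ mm⁴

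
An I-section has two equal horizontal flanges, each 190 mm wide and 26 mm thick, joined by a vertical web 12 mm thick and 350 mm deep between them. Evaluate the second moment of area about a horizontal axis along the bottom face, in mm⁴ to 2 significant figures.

Break the section into simple shapes (no overlaps), measuring from the bottom-left corner of the bounding box.
Bottom flange: 190 × 26, A = 4 940 mm², y = 13 mm, Ī = 278 287 mm⁴.
Web: 12 × 350, A = 4 200 mm², y = 201 mm, Ī = 42 875 000 mm⁴.
Top flange: 190 × 26, A = 4 940 mm², y = 389 mm, Ī = 278 287 mm⁴.
Transfer each piece to the bottom edge using Ī + A·d² with d = y − 0:
  bottom flange: d = 13 mm → contributes +1 113 147 mm⁴
  web: d = 201 mm → contributes +212 559 200 mm⁴
  top flange: d = 389 mm → contributes +747 804 027 mm⁴
Total I = 961 476 373 mm⁴.

I_base ≈ 9.6 × 10⁸ mm⁴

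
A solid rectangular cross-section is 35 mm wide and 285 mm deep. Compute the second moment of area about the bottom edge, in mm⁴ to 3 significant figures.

I_base ≈ 2.70 × 10⁸ mm⁴

The section: 35 × 285, A = 9 975 mm², y = 142.5 mm, Ī = 67 518 281 mm⁴.
Transfer it to a horizontal axis along the bottom face using Ī + A·d² with d = y − 0:
  the section: d = 142.5 mm → contributes +270 073 125 mm⁴
Total I = 270 073 125 mm⁴.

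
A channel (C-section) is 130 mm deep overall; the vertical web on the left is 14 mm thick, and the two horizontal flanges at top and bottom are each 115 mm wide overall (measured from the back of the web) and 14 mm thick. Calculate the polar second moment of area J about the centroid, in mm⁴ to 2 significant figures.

Decompose the section into non-overlapping parts with the origin at the bottom-left of its bounding rectangle.
Web: 14 × 130, A = 1 820 mm², y = 65 mm, Ī = 2 563 167 mm⁴.
Top flange (beyond web): 101 × 14, A = 1 414 mm², y = 123 mm, Ī = 23 095 mm⁴.
Bottom flange (beyond web): 101 × 14, A = 1 414 mm², y = 7 mm, Ī = 23 095 mm⁴.
By symmetry the centroid is at mid-height, ȳ = 65 mm.
Transfer each piece to the centroidal x-axis using Ī + A·d² with d = y − 65:
  web: d = 0 mm → contributes +2 563 167 mm⁴
  top flange (beyond web): d = 58 mm → contributes +4 779 791 mm⁴
  bottom flange (beyond web): d = -58 mm → contributes +4 779 791 mm⁴
Total I = 12 122 749 mm⁴.
For the y-axis: x̄ = 41.98 mm.
Repeating about the centroidal y-axis gives I_y = 6 094 936 mm⁴.
Polar second moment: J = I_x + I_y = 18 217 686 mm⁴.

J ≈ 1.8 × 10⁷ mm⁴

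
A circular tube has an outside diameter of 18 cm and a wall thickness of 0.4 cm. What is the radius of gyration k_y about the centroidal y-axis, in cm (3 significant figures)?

k_y ≈ 6.22 cm

Decompose the section into non-overlapping parts with the origin at the bottom-left of its bounding rectangle.
Outer circle: ⌀18, A = 254.47 cm², x = 9 cm, Ī = 5 153 cm⁴.
Bore (subtracted): ⌀17.2, A = 232.35 cm², x = 9 cm, Ī = 4296.2 cm⁴.
By symmetry the centroid is at mid-width, x̄ = 9 cm.
All pieces are centred on the centroidal y-axis, so I = ΣĪ (holes subtracted) = 856.81 cm⁴.
Radius of gyration: k = √(I/A) = √(856.81 / 22.117) = 6.2241 cm.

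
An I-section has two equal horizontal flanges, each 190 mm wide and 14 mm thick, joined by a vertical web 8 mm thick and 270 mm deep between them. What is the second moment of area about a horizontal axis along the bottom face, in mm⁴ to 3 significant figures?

I_base ≈ 2.87 × 10⁸ mm⁴

Decompose the section into non-overlapping parts with the origin at the bottom-left of its bounding rectangle.
Bottom flange: 190 × 14, A = 2 660 mm², y = 7 mm, Ī = 43 447 mm⁴.
Web: 8 × 270, A = 2 160 mm², y = 149 mm, Ī = 13 122 000 mm⁴.
Top flange: 190 × 14, A = 2 660 mm², y = 291 mm, Ī = 43 447 mm⁴.
Transfer each piece to the bottom edge using Ī + A·d² with d = y − 0:
  bottom flange: d = 7 mm → contributes +173 787 mm⁴
  web: d = 149 mm → contributes +61 076 160 mm⁴
  top flange: d = 291 mm → contributes +225 294 907 mm⁴
Total I = 286 544 853 mm⁴.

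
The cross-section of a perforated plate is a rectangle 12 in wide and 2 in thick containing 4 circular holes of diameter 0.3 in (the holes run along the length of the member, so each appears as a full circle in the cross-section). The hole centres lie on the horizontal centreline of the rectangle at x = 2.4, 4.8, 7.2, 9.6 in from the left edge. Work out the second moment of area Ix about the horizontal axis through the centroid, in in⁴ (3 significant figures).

Treat the section as a set of non-overlapping primitives; coordinates are from the bounding-box lower-left.
Plate: 12 × 2, A = 24 in², y = 1 in, Ī = 8 in⁴.
Hole 1 (subtracted): ⌀0.3, A = 0.070686 in², y = 1 in, Ī = 0.00039761 in⁴.
Hole 2 (subtracted): ⌀0.3, A = 0.070686 in², y = 1 in, Ī = 0.00039761 in⁴.
Hole 3 (subtracted): ⌀0.3, A = 0.070686 in², y = 1 in, Ī = 0.00039761 in⁴.
Hole 4 (subtracted): ⌀0.3, A = 0.070686 in², y = 1 in, Ī = 0.00039761 in⁴.
By symmetry the centroid is at mid-height, ȳ = 1 in.
All pieces are centred on the horizontal axis through the centroid, so I = ΣĪ (holes subtracted) = 7.9984 in⁴.

Ix ≈ 8.00 in⁴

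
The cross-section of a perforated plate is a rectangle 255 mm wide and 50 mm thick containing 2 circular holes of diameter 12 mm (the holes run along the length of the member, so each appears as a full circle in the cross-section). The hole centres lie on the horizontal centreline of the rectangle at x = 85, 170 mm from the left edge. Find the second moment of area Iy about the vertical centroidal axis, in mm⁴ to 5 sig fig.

Iy ≈ 6.8678 × 10⁷ mm⁴

Split into non-overlapping primitives; take the origin at the lower-left of the bounding box.
Plate: 255 × 50, A = 12 750 mm², x = 127.5 mm, Ī = 69 089 063 mm⁴.
Hole 1 (subtracted): ⌀12, A = 113.0973 mm², x = 85 mm, Ī = 1017.876 mm⁴.
Hole 2 (subtracted): ⌀12, A = 113.0973 mm², x = 170 mm, Ī = 1017.876 mm⁴.
By symmetry the centroid is at mid-width, x̄ = 127.5 mm.
Transfer each piece to the vertical centroidal axis using Ī + A·d² with d = x − 127.5:
  plate: d = 0 mm → contributes +69 089 063 mm⁴
  hole 1: d = -42.5 mm → contributes −205299.9 mm⁴
  hole 2: d = 42.5 mm → contributes −205299.9 mm⁴
Total I = 68 678 463 mm⁴.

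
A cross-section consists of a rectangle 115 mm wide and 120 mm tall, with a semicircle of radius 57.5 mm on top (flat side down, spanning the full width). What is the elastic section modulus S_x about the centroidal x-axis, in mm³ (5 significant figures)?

S_x ≈ 4.7279 × 10⁵ mm³

Decompose the section into non-overlapping parts with the origin at the bottom-left of its bounding rectangle.
Rectangular body: 115 × 120, A = 13 800 mm², y = 60 mm, Ī = 16 560 000 mm⁴.
Semicircular cap: semicircle r = 57.5, A = 5193.445 mm², y = 144.4038 mm, Ī = 1 199 785 mm⁴.
Centroid: ȳ = ΣA·y / ΣA = 83.07882 mm.
Transfer each piece to the centroidal x-axis using Ī + A·d² with d = y − 83.07882:
  rectangular body: d = -23.07882 mm → contributes +23 910 321 mm⁴
  semicircular cap: d = 61.32494 mm → contributes +20 731 024 mm⁴
Total I = 44 641 345 mm⁴.
Extreme fibre distance c = 94.42118 mm; S = I/c = 472789.5 mm³.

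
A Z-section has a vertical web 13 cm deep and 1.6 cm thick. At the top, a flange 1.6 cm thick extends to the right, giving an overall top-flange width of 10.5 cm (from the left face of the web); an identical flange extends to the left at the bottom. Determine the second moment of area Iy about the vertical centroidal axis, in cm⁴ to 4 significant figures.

Iy ≈ 977.4 cm⁴

Decompose the section into non-overlapping parts with the origin at the bottom-left of its bounding rectangle.
Web: 1.6 × 13, A = 20.8 cm², x = 9.7 cm, Ī = 4.43733 cm⁴.
Top flange (beyond web): 8.9 × 1.6, A = 14.24 cm², x = 14.95 cm, Ī = 93.9959 cm⁴.
Bottom flange (beyond web): 8.9 × 1.6, A = 14.24 cm², x = 4.45 cm, Ī = 93.9959 cm⁴.
Centroid: x̄ = ΣA·x / ΣA = 9.7 cm.
Transfer each piece to the vertical centroidal axis using Ī + A·d² with d = x − 9.7:
  web: d = 0 cm → contributes +4.43733 cm⁴
  top flange (beyond web): d = 5.25 cm → contributes +486.486 cm⁴
  bottom flange (beyond web): d = -5.25 cm → contributes +486.486 cm⁴
Total I = 977.409 cm⁴.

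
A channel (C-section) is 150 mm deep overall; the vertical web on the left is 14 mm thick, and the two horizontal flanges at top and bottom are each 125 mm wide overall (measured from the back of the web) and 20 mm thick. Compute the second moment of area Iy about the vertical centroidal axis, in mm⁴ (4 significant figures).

Treat the section as a set of non-overlapping primitives; coordinates are from the bounding-box lower-left.
Web: 14 × 150, A = 2 100 mm², x = 7 mm, Ī = 34 300 mm⁴.
Top flange (beyond web): 111 × 20, A = 2 220 mm², x = 69.5 mm, Ī = 2 279 385 mm⁴.
Bottom flange (beyond web): 111 × 20, A = 2 220 mm², x = 69.5 mm, Ī = 2 279 385 mm⁴.
Centroid: x̄ = ΣA·x / ΣA = 49.4312 mm.
Transfer each piece to the vertical centroidal axis using Ī + A·d² with d = x − 49.4312:
  web: d = -42.4312 mm → contributes +3 815 153 mm⁴
  top flange (beyond web): d = 20.0688 mm → contributes +3 173 506 mm⁴
  bottom flange (beyond web): d = 20.0688 mm → contributes +3 173 506 mm⁴
Total I = 10 162 164 mm⁴.

Iy ≈ 1.016 × 10⁷ mm⁴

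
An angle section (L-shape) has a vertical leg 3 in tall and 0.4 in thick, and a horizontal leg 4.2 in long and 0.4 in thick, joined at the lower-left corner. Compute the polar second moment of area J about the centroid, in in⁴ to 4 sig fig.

Treat the section as a set of non-overlapping primitives; coordinates are from the bounding-box lower-left.
Vertical leg: 0.4 × 3, A = 1.2 in², y = 1.5 in, Ī = 0.9 in⁴.
Horizontal leg (remainder): 3.8 × 0.4, A = 1.52 in², y = 0.2 in, Ī = 0.0202667 in⁴.
Centroid: ȳ = ΣA·y / ΣA = 0.773529 in.
Transfer each piece to the centroidal x-axis using Ī + A·d² with d = y − 0.773529:
  vertical leg: d = 0.726471 in → contributes +1.53331 in⁴
  horizontal leg (remainder): d = -0.573529 in → contributes +0.520249 in⁴
Total I = 2.05356 in⁴.
For the y-axis: x̄ = 1.37353 in.
Repeating about the centroidal y-axis gives I_y = 4.80236 in⁴.
Polar second moment: J = I_x + I_y = 6.85592 in⁴.

J ≈ 6.856 in⁴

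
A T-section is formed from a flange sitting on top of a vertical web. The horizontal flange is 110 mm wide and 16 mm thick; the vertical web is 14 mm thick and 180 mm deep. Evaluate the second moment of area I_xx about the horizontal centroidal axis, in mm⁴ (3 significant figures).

I_xx ≈ 1.68 × 10⁷ mm⁴

Split into non-overlapping primitives; take the origin at the lower-left of the bounding box.
Flange: 110 × 16, A = 1 760 mm², y = 188 mm, Ī = 37 547 mm⁴.
Web: 14 × 180, A = 2 520 mm², y = 90 mm, Ī = 6 804 000 mm⁴.
Centroid: ȳ = ΣA·y / ΣA = 130.3 mm.
Transfer each piece to the horizontal centroidal axis using Ī + A·d² with d = y − 130.3:
  flange: d = 57.701 mm → contributes +5 897 287 mm⁴
  web: d = -40.299 mm → contributes +10 896 517 mm⁴
Total I = 16 793 804 mm⁴.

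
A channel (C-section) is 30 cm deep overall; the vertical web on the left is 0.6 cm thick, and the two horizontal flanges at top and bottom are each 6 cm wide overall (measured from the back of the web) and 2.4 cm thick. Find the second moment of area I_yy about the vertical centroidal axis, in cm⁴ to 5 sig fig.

I_yy ≈ 159.13 cm⁴

Treat the section as a set of non-overlapping primitives; coordinates are from the bounding-box lower-left.
Web: 0.6 × 30, A = 18 cm², x = 0.3 cm, Ī = 0.54 cm⁴.
Top flange (beyond web): 5.4 × 2.4, A = 12.96 cm², x = 3.3 cm, Ī = 31.4928 cm⁴.
Bottom flange (beyond web): 5.4 × 2.4, A = 12.96 cm², x = 3.3 cm, Ī = 31.4928 cm⁴.
Centroid: x̄ = ΣA·x / ΣA = 2.070492 cm.
Transfer each piece to the vertical centroidal axis using Ī + A·d² with d = x − 2.070492:
  web: d = -1.770492 cm → contributes +56.96354 cm⁴
  top flange (beyond web): d = 1.229508 cm → contributes +51.08431 cm⁴
  bottom flange (beyond web): d = 1.229508 cm → contributes +51.08431 cm⁴
Total I = 159.1322 cm⁴.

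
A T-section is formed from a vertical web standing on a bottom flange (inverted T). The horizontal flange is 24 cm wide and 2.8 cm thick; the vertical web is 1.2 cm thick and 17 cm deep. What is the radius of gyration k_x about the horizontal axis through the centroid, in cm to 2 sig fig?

k_x ≈ 4.9 cm

Split into non-overlapping primitives; take the origin at the lower-left of the bounding box.
Flange: 24 × 2.8, A = 67.2 cm², y = 1.4 cm, Ī = 43.9 cm⁴.
Web: 1.2 × 17, A = 20.4 cm², y = 11.3 cm, Ī = 491.3 cm⁴.
Centroid: ȳ = ΣA·y / ΣA = 3.705 cm.
Transfer each piece to the horizontal axis through the centroid using Ī + A·d² with d = y − 3.705:
  flange: d = -2.305 cm → contributes +401.1 cm⁴
  web: d = 7.595 cm → contributes +1 668 cm⁴
Total I = 2 069 cm⁴.
Radius of gyration: k = √(I/A) = √(2 069 / 87.6) = 4.86 cm.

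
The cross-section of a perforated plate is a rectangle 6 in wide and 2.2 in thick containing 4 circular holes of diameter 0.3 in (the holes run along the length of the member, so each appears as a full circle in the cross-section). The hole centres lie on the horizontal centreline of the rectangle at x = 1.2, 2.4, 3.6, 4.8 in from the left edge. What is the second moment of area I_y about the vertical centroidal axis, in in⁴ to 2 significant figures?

Break the section into simple shapes (no overlaps), measuring from the bottom-left corner of the bounding box.
Plate: 6 × 2.2, A = 13.2 in², x = 3 in, Ī = 39.6 in⁴.
Hole 1 (subtracted): ⌀0.3, A = 0.07069 in², x = 1.2 in, Ī = 0.0003976 in⁴.
Hole 2 (subtracted): ⌀0.3, A = 0.07069 in², x = 2.4 in, Ī = 0.0003976 in⁴.
Hole 3 (subtracted): ⌀0.3, A = 0.07069 in², x = 3.6 in, Ī = 0.0003976 in⁴.
Hole 4 (subtracted): ⌀0.3, A = 0.07069 in², x = 4.8 in, Ī = 0.0003976 in⁴.
By symmetry the centroid is at mid-width, x̄ = 3 in.
Transfer each piece to the vertical centroidal axis using Ī + A·d² with d = x − 3:
  plate: d = 0 in → contributes +39.6 in⁴
  hole 1: d = -1.8 in → contributes −0.2294 in⁴
  hole 2: d = -0.6 in → contributes −0.02584 in⁴
  hole 3: d = 0.6 in → contributes −0.02584 in⁴
  hole 4: d = 1.8 in → contributes −0.2294 in⁴
Total I = 39.09 in⁴.

I_y ≈ 39 in⁴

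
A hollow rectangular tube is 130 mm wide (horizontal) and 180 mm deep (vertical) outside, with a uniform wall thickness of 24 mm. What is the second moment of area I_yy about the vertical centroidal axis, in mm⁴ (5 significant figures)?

I_yy ≈ 2.6890 × 10⁷ mm⁴

Split into non-overlapping primitives; take the origin at the lower-left of the bounding box.
Outer rectangle: 130 × 180, A = 23 400 mm², x = 65 mm, Ī = 32 955 000 mm⁴.
Inner void (subtracted): 82 × 132, A = 10 824 mm², x = 65 mm, Ī = 6 065 048 mm⁴.
By symmetry the centroid is at mid-width, x̄ = 65 mm.
All pieces are centred on the vertical centroidal axis, so I = ΣĪ (holes subtracted) = 26 889 952 mm⁴.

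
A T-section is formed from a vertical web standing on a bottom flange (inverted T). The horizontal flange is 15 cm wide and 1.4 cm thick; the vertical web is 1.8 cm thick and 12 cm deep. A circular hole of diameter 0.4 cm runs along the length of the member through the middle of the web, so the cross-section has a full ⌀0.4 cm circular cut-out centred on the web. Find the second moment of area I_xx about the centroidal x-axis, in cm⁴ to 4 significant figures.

I_xx ≈ 739.2 cm⁴

Split into non-overlapping primitives; take the origin at the lower-left of the bounding box.
Flange: 15 × 1.4, A = 21 cm², y = 0.7 cm, Ī = 3.43 cm⁴.
Web: 1.8 × 12, A = 21.6 cm², y = 7.4 cm, Ī = 259.2 cm⁴.
Hole (subtracted): ⌀0.4, A = 0.125664 cm², y = 7.4 cm, Ī = 0.00125664 cm⁴.
Centroid: ȳ = ΣA·y / ΣA = 4.08741 cm.
Transfer each piece to the centroidal x-axis using Ī + A·d² with d = y − 4.08741:
  flange: d = -3.38741 cm → contributes +244.396 cm⁴
  web: d = 3.31259 cm → contributes +496.222 cm⁴
  hole: d = 3.31259 cm → contributes −1.3802 cm⁴
Total I = 739.238 cm⁴.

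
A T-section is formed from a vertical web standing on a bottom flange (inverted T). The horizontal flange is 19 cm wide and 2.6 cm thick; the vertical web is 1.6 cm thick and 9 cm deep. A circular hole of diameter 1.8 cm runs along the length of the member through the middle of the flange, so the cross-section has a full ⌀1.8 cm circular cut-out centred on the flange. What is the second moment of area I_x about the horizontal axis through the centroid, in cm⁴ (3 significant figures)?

Break the section into simple shapes (no overlaps), measuring from the bottom-left corner of the bounding box.
Flange: 19 × 2.6, A = 49.4 cm², y = 1.3 cm, Ī = 27.829 cm⁴.
Web: 1.6 × 9, A = 14.4 cm², y = 7.1 cm, Ī = 97.2 cm⁴.
Hole (subtracted): ⌀1.8, A = 2.5447 cm², y = 1.3 cm, Ī = 0.5153 cm⁴.
Centroid: ȳ = ΣA·y / ΣA = 2.6635 cm.
Transfer each piece to the horizontal axis through the centroid using Ī + A·d² with d = y − 2.6635:
  flange: d = -1.3635 cm → contributes +119.67 cm⁴
  web: d = 4.4365 cm → contributes +380.63 cm⁴
  hole: d = -1.3635 cm → contributes −5.246 cm⁴
Total I = 495.05 cm⁴.

I_x ≈ 495 cm⁴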